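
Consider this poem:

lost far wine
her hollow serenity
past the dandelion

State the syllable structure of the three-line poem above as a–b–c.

3–7–6

Line 1: lost (1), far (1), wine (1) → 3
Line 2: her (1), hollow (2), serenity (4) → 7
Line 3: past (1), the (1), dandelion (4) → 6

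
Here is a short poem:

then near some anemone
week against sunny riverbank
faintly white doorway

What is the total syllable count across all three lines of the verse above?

20

Line 1: "then near some anemone": 1+1+1+4 = 7
Line 2: "week against sunny riverbank": 1+2+2+3 = 8
Line 3: "faintly white doorway": 2+1+2 = 5
Total: 7 + 8 + 5 = 20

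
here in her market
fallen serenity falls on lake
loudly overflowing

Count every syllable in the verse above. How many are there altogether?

20

Line 1: "here in her market": 1+1+1+2 = 5
Line 2: "fallen serenity falls on lake": 2+4+1+1+1 = 9
Line 3: "loudly overflowing": 2+4 = 6
Total: 5 + 9 + 6 = 20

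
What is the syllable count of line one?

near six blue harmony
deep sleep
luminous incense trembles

Line one: "near six blue harmony": 1+1+1+3 = 6

6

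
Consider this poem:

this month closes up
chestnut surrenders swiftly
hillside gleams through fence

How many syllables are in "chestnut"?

"chestnut" has 2 syllables.

2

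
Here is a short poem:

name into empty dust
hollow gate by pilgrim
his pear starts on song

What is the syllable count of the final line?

The final line: his(1) + pear(1) + starts(1) + on(1) + song(1) = 5

5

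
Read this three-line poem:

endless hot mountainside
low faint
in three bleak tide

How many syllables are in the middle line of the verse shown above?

The middle line: low(1) + faint(1) = 2

2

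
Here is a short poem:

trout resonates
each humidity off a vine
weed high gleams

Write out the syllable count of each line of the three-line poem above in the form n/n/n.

4/8/3

Line 1: trout(1) + resonates(3) = 4
Line 2: each(1) + humidity(4) + off(1) + a(1) + vine(1) = 8
Line 3: weed(1) + high(1) + gleams(1) = 3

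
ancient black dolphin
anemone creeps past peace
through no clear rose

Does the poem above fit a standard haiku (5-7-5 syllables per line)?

Line 1: ancient(2) + black(1) + dolphin(2) = 5 ✓
Line 2: anemone(4) + creeps(1) + past(1) + peace(1) = 7 ✓
Line 3: through(1) + no(1) + clear(1) + rose(1) = 4 (expected 5)

No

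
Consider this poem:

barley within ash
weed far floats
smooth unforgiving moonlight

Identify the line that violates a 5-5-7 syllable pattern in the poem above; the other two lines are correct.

Line 1: barley(2) + within(2) + ash(1) = 5 ✓
Line 2: weed(1) + far(1) + floats(1) = 3 (expected 5)
Line 3: smooth(1) + unforgiving(4) + moonlight(2) = 7 ✓

Line 2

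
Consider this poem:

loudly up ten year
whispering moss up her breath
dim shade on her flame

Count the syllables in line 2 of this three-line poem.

7

Line 2: whispering (3), moss (1), up (1), her (1), breath (1) → 7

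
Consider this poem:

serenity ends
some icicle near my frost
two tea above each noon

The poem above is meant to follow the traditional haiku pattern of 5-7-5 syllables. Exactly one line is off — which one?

Line 1: serenity (4), ends (1) → 5 ✓
Line 2: some (1), icicle (3), near (1), my (1), frost (1) → 7 ✓
Line 3: two (1), tea (1), above (2), each (1), noon (1) → 6 (expected 5)

The third line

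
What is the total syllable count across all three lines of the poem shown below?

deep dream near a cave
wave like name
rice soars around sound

13

Line 1: deep (1), dream (1), near (1), a (1), cave (1) → 5
Line 2: wave (1), like (1), name (1) → 3
Line 3: rice (1), soars (1), around (2), sound (1) → 5
Total: 5 + 3 + 5 = 13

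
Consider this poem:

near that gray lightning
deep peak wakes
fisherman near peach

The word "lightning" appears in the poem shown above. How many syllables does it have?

2

"lightning" has 2 syllables.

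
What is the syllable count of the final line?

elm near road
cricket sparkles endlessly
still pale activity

The final line: still(1) + pale(1) + activity(4) = 6

6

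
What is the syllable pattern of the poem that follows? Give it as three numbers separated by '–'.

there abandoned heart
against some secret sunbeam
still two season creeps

5–7–5

Line 1: there (1), abandoned (3), heart (1) → 5
Line 2: against (2), some (1), secret (2), sunbeam (2) → 7
Line 3: still (1), two (1), season (2), creeps (1) → 5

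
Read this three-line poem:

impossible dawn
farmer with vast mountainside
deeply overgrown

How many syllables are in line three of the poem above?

5

Line three: deeply (2), overgrown (3) → 5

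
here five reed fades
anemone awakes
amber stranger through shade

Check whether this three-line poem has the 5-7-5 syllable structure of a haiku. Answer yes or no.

Line 1: "here five reed fades": 1+1+1+1 = 4 (expected 5)
Line 2: "anemone awakes": 4+2 = 6 (expected 7)
Line 3: "amber stranger through shade": 2+2+1+1 = 6 (expected 5)

No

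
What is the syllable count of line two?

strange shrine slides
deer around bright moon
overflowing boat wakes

5

Line two: "deer around bright moon": 1+2+1+1 = 5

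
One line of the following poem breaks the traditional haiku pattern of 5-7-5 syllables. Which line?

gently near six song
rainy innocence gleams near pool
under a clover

Line 2

Line 1: gently (2), near (1), six (1), song (1) → 5 ✓
Line 2: rainy (2), innocence (3), gleams (1), near (1), pool (1) → 8 (expected 7)
Line 3: under (2), a (1), clover (2) → 5 ✓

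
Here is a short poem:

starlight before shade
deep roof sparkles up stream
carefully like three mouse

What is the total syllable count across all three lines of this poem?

17

Line 1: "starlight before shade": 2+2+1 = 5
Line 2: "deep roof sparkles up stream": 1+1+2+1+1 = 6
Line 3: "carefully like three mouse": 3+1+1+1 = 6
Total: 5 + 6 + 6 = 17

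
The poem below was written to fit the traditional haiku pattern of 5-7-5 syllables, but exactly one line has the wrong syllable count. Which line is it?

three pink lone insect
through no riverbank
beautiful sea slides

Line 1: three (1), pink (1), lone (1), insect (2) → 5 ✓
Line 2: through (1), no (1), riverbank (3) → 5 (expected 7)
Line 3: beautiful (3), sea (1), slides (1) → 5 ✓

Line 2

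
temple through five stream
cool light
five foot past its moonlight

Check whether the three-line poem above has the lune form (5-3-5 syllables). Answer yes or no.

No

Line 1: "temple through five stream": 2+1+1+1 = 5 ✓
Line 2: "cool light": 1+1 = 2 (expected 3)
Line 3: "five foot past its moonlight": 1+1+1+1+2 = 6 (expected 5)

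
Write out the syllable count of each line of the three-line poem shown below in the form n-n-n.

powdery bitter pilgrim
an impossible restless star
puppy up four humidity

Line 1: powdery (3), bitter (2), pilgrim (2) → 7
Line 2: an (1), impossible (4), restless (2), star (1) → 8
Line 3: puppy (2), up (1), four (1), humidity (4) → 8

7-8-8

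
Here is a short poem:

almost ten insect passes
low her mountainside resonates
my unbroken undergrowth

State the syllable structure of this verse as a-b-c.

7-8-7

Line 1: "almost ten insect passes": 2+1+2+2 = 7
Line 2: "low her mountainside resonates": 1+1+3+3 = 8
Line 3: "my unbroken undergrowth": 1+3+3 = 7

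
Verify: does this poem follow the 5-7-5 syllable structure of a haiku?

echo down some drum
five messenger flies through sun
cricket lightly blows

Yes

Line 1: echo(2) + down(1) + some(1) + drum(1) = 5 ✓
Line 2: five(1) + messenger(3) + flies(1) + through(1) + sun(1) = 7 ✓
Line 3: cricket(2) + lightly(2) + blows(1) = 5 ✓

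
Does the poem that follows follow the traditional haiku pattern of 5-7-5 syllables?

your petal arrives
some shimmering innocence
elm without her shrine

Yes

Line 1: your (1), petal (2), arrives (2) → 5 ✓
Line 2: some (1), shimmering (3), innocence (3) → 7 ✓
Line 3: elm (1), without (2), her (1), shrine (1) → 5 ✓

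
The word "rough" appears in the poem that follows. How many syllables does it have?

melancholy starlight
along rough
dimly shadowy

1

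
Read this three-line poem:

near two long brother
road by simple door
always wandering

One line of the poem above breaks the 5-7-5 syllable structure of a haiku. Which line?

Line 2

Line 1: near(1) + two(1) + long(1) + brother(2) = 5 ✓
Line 2: road(1) + by(1) + simple(2) + door(1) = 5 (expected 7)
Line 3: always(2) + wandering(3) = 5 ✓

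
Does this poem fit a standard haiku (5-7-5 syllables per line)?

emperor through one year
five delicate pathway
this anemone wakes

No

Line 1: "emperor through one year": 3+1+1+1 = 6 (expected 5)
Line 2: "five delicate pathway": 1+3+2 = 6 (expected 7)
Line 3: "this anemone wakes": 1+4+1 = 6 (expected 5)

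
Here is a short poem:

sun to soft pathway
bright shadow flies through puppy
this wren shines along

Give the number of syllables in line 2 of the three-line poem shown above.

Line 2: bright(1) + shadow(2) + flies(1) + through(1) + puppy(2) = 7

7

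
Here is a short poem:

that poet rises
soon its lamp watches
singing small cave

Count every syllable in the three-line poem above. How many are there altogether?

14

Line 1: "that poet rises": 1+2+2 = 5
Line 2: "soon its lamp watches": 1+1+1+2 = 5
Line 3: "singing small cave": 2+1+1 = 4
Total: 5 + 5 + 4 = 14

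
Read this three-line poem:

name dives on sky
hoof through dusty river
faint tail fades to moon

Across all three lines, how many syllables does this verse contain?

Line 1: name(1) + dives(1) + on(1) + sky(1) = 4
Line 2: hoof(1) + through(1) + dusty(2) + river(2) = 6
Line 3: faint(1) + tail(1) + fades(1) + to(1) + moon(1) = 5
Total: 4 + 6 + 5 = 15

15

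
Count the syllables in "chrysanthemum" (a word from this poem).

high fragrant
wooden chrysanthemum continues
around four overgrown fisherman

"chrysanthemum" has 4 syllables.

4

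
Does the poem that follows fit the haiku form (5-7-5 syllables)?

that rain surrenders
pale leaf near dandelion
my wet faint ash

No

Line 1: "that rain surrenders": 1+1+3 = 5 ✓
Line 2: "pale leaf near dandelion": 1+1+1+4 = 7 ✓
Line 3: "my wet faint ash": 1+1+1+1 = 4 (expected 5)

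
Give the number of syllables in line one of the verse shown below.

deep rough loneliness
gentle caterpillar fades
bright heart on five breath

Line one: deep (1), rough (1), loneliness (3) → 5

5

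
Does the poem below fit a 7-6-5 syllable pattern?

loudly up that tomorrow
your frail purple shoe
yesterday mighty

Line 1: "loudly up that tomorrow": 2+1+1+3 = 7 ✓
Line 2: "your frail purple shoe": 1+1+2+1 = 5 (expected 6)
Line 3: "yesterday mighty": 3+2 = 5 ✓

No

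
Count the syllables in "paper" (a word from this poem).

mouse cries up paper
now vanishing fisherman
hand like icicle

2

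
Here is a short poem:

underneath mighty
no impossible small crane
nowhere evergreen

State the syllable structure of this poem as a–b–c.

5–7–5

Line 1: underneath (3), mighty (2) → 5
Line 2: no (1), impossible (4), small (1), crane (1) → 7
Line 3: nowhere (2), evergreen (3) → 5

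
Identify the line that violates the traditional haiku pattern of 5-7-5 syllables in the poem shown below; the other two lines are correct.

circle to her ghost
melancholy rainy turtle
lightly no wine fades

Line 1: circle(2) + to(1) + her(1) + ghost(1) = 5 ✓
Line 2: melancholy(4) + rainy(2) + turtle(2) = 8 (expected 7)
Line 3: lightly(2) + no(1) + wine(1) + fades(1) = 5 ✓

Line 2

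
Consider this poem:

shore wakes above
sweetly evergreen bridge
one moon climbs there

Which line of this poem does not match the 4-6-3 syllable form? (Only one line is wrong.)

Line 3

Line 1: "shore wakes above": 1+1+2 = 4 ✓
Line 2: "sweetly evergreen bridge": 2+3+1 = 6 ✓
Line 3: "one moon climbs there": 1+1+1+1 = 4 (expected 3)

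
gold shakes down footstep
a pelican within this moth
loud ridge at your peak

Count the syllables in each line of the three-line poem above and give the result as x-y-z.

Line 1: "gold shakes down footstep": 1+1+1+2 = 5
Line 2: "a pelican within this moth": 1+3+2+1+1 = 8
Line 3: "loud ridge at your peak": 1+1+1+1+1 = 5

5-8-5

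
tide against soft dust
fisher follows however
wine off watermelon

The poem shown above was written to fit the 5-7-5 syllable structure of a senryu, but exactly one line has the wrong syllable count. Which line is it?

Line 3

Line 1: "tide against soft dust": 1+2+1+1 = 5 ✓
Line 2: "fisher follows however": 2+2+3 = 7 ✓
Line 3: "wine off watermelon": 1+1+4 = 6 (expected 5)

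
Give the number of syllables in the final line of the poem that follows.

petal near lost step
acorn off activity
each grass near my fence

The final line: each (1), grass (1), near (1), my (1), fence (1) → 5

5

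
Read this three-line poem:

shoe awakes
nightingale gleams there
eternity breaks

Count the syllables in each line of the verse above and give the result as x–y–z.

Line 1: "shoe awakes": 1+2 = 3
Line 2: "nightingale gleams there": 3+1+1 = 5
Line 3: "eternity breaks": 4+1 = 5

3–5–5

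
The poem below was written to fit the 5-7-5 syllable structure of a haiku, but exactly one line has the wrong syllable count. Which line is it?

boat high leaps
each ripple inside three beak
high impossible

Line 1: "boat high leaps": 1+1+1 = 3 (expected 5)
Line 2: "each ripple inside three beak": 1+2+2+1+1 = 7 ✓
Line 3: "high impossible": 1+4 = 5 ✓

Line 1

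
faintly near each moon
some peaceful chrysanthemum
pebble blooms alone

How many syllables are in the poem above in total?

17

Line 1: faintly (2), near (1), each (1), moon (1) → 5
Line 2: some (1), peaceful (2), chrysanthemum (4) → 7
Line 3: pebble (2), blooms (1), alone (2) → 5
Total: 5 + 7 + 5 = 17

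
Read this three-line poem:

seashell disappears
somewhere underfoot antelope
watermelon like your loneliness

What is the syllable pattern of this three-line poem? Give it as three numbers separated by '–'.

Line 1: seashell (2), disappears (3) → 5
Line 2: somewhere (2), underfoot (3), antelope (3) → 8
Line 3: watermelon (4), like (1), your (1), loneliness (3) → 9

5–8–9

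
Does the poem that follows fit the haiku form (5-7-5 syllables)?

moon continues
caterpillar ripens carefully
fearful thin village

Line 1: moon (1), continues (3) → 4 (expected 5)
Line 2: caterpillar (4), ripens (2), carefully (3) → 9 (expected 7)
Line 3: fearful (2), thin (1), village (2) → 5 ✓

No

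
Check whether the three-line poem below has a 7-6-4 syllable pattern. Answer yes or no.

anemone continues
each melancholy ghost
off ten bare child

Line 1: anemone(4) + continues(3) = 7 ✓
Line 2: each(1) + melancholy(4) + ghost(1) = 6 ✓
Line 3: off(1) + ten(1) + bare(1) + child(1) = 4 ✓

Yes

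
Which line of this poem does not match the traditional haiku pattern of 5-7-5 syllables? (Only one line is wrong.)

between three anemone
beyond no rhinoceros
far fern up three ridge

The first line

Line 1: between (2), three (1), anemone (4) → 7 (expected 5)
Line 2: beyond (2), no (1), rhinoceros (4) → 7 ✓
Line 3: far (1), fern (1), up (1), three (1), ridge (1) → 5 ✓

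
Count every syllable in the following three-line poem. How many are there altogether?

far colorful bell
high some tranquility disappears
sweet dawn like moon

18

Line 1: far (1), colorful (3), bell (1) → 5
Line 2: high (1), some (1), tranquility (4), disappears (3) → 9
Line 3: sweet (1), dawn (1), like (1), moon (1) → 4
Total: 5 + 9 + 4 = 18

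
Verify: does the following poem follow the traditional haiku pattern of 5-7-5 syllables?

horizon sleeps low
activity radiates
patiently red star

Yes

Line 1: horizon (3), sleeps (1), low (1) → 5 ✓
Line 2: activity (4), radiates (3) → 7 ✓
Line 3: patiently (3), red (1), star (1) → 5 ✓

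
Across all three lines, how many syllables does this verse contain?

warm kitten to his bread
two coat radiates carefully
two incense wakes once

19

Line 1: warm (1), kitten (2), to (1), his (1), bread (1) → 6
Line 2: two (1), coat (1), radiates (3), carefully (3) → 8
Line 3: two (1), incense (2), wakes (1), once (1) → 5
Total: 6 + 8 + 5 = 19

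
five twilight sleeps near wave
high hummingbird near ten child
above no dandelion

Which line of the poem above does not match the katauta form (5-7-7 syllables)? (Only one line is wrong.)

Line 1: five (1), twilight (2), sleeps (1), near (1), wave (1) → 6 (expected 5)
Line 2: high (1), hummingbird (3), near (1), ten (1), child (1) → 7 ✓
Line 3: above (2), no (1), dandelion (4) → 7 ✓

Line 1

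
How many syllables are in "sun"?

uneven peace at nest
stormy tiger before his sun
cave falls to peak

1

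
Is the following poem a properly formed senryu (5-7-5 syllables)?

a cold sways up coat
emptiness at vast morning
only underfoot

Yes

Line 1: "a cold sways up coat": 1+1+1+1+1 = 5 ✓
Line 2: "emptiness at vast morning": 3+1+1+2 = 7 ✓
Line 3: "only underfoot": 2+3 = 5 ✓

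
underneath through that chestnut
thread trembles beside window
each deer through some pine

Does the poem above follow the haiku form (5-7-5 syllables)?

No

Line 1: underneath (3), through (1), that (1), chestnut (2) → 7 (expected 5)
Line 2: thread (1), trembles (2), beside (2), window (2) → 7 ✓
Line 3: each (1), deer (1), through (1), some (1), pine (1) → 5 ✓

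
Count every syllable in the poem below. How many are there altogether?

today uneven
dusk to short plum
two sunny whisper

14

Line 1: today(2) + uneven(3) = 5
Line 2: dusk(1) + to(1) + short(1) + plum(1) = 4
Line 3: two(1) + sunny(2) + whisper(2) = 5
Total: 5 + 4 + 5 = 14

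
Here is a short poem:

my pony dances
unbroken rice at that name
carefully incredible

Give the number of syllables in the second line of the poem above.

7

The second line: unbroken (3), rice (1), at (1), that (1), name (1) → 7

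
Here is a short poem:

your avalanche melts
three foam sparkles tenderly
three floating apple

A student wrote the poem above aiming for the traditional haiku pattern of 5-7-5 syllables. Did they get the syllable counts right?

Yes

Line 1: your(1) + avalanche(3) + melts(1) = 5 ✓
Line 2: three(1) + foam(1) + sparkles(2) + tenderly(3) = 7 ✓
Line 3: three(1) + floating(2) + apple(2) = 5 ✓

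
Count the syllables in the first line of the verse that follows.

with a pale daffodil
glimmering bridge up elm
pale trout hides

6

The first line: "with a pale daffodil": 1+1+1+3 = 6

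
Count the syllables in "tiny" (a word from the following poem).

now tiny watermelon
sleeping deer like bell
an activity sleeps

2

"tiny" has 2 syllables.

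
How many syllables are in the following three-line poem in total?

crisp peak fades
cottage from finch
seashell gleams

Line 1: crisp (1), peak (1), fades (1) → 3
Line 2: cottage (2), from (1), finch (1) → 4
Line 3: seashell (2), gleams (1) → 3
Total: 3 + 4 + 3 = 10

10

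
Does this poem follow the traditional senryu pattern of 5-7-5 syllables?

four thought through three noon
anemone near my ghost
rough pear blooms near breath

Line 1: "four thought through three noon": 1+1+1+1+1 = 5 ✓
Line 2: "anemone near my ghost": 4+1+1+1 = 7 ✓
Line 3: "rough pear blooms near breath": 1+1+1+1+1 = 5 ✓

Yes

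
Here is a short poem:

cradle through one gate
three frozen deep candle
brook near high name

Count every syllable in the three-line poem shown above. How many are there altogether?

Line 1: cradle (2), through (1), one (1), gate (1) → 5
Line 2: three (1), frozen (2), deep (1), candle (2) → 6
Line 3: brook (1), near (1), high (1), name (1) → 4
Total: 5 + 6 + 4 = 15

15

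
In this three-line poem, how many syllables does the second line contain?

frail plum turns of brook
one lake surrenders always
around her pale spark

The second line: one (1), lake (1), surrenders (3), always (2) → 7

7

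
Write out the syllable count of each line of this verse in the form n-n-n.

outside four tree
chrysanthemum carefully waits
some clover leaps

Line 1: outside(2) + four(1) + tree(1) = 4
Line 2: chrysanthemum(4) + carefully(3) + waits(1) = 8
Line 3: some(1) + clover(2) + leaps(1) = 4

4-8-4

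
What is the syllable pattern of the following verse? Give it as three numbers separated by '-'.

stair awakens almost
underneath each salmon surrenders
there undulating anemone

Line 1: stair(1) + awakens(3) + almost(2) = 6
Line 2: underneath(3) + each(1) + salmon(2) + surrenders(3) = 9
Line 3: there(1) + undulating(4) + anemone(4) = 9

6-9-9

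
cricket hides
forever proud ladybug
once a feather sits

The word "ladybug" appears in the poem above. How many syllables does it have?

3

"ladybug" has 3 syllables.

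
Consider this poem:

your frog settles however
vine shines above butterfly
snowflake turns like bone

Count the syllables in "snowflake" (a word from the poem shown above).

2

"snowflake" has 2 syllables.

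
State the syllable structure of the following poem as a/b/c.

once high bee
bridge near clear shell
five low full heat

3/4/4

Line 1: "once high bee": 1+1+1 = 3
Line 2: "bridge near clear shell": 1+1+1+1 = 4
Line 3: "five low full heat": 1+1+1+1 = 4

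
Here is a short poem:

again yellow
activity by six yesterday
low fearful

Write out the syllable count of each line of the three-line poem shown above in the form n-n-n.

Line 1: "again yellow": 2+2 = 4
Line 2: "activity by six yesterday": 4+1+1+3 = 9
Line 3: "low fearful": 1+2 = 3

4-9-3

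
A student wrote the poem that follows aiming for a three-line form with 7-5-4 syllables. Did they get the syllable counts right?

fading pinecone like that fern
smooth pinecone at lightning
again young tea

Line 1: "fading pinecone like that fern": 2+2+1+1+1 = 7 ✓
Line 2: "smooth pinecone at lightning": 1+2+1+2 = 6 (expected 5)
Line 3: "again young tea": 2+1+1 = 4 ✓

No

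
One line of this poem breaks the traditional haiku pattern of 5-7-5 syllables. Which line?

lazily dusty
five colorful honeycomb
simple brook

Line 1: lazily (3), dusty (2) → 5 ✓
Line 2: five (1), colorful (3), honeycomb (3) → 7 ✓
Line 3: simple (2), brook (1) → 3 (expected 5)

The third line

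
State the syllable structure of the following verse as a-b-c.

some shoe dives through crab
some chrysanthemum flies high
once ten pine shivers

5-7-5

Line 1: some(1) + shoe(1) + dives(1) + through(1) + crab(1) = 5
Line 2: some(1) + chrysanthemum(4) + flies(1) + high(1) = 7
Line 3: once(1) + ten(1) + pine(1) + shivers(2) = 5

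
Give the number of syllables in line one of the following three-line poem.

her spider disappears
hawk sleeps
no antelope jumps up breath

Line one: her(1) + spider(2) + disappears(3) = 6

6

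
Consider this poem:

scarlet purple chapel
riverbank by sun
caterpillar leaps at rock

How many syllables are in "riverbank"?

"riverbank" has 3 syllables.

3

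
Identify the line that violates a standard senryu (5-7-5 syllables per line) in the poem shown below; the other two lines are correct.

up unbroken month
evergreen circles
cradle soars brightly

Line 2

Line 1: "up unbroken month": 1+3+1 = 5 ✓
Line 2: "evergreen circles": 3+2 = 5 (expected 7)
Line 3: "cradle soars brightly": 2+1+2 = 5 ✓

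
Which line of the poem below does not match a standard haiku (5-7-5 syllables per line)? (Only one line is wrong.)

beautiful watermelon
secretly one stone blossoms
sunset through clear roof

Line 1

Line 1: beautiful (3), watermelon (4) → 7 (expected 5)
Line 2: secretly (3), one (1), stone (1), blossoms (2) → 7 ✓
Line 3: sunset (2), through (1), clear (1), roof (1) → 5 ✓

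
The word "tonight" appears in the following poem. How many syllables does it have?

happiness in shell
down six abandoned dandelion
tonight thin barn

2

"tonight" has 2 syllables.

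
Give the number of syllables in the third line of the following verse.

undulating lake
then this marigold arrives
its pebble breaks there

The third line: "its pebble breaks there": 1+2+1+1 = 5

5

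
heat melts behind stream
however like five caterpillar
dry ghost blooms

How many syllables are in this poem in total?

17

Line 1: heat (1), melts (1), behind (2), stream (1) → 5
Line 2: however (3), like (1), five (1), caterpillar (4) → 9
Line 3: dry (1), ghost (1), blooms (1) → 3
Total: 5 + 9 + 3 = 17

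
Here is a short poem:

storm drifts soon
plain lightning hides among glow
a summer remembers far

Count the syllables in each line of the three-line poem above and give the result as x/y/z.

3/7/7

Line 1: "storm drifts soon": 1+1+1 = 3
Line 2: "plain lightning hides among glow": 1+2+1+2+1 = 7
Line 3: "a summer remembers far": 1+2+3+1 = 7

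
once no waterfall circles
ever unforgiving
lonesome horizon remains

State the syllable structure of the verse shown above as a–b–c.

7–6–7

Line 1: once (1), no (1), waterfall (3), circles (2) → 7
Line 2: ever (2), unforgiving (4) → 6
Line 3: lonesome (2), horizon (3), remains (2) → 7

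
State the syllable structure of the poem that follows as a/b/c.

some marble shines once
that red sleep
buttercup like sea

Line 1: some(1) + marble(2) + shines(1) + once(1) = 5
Line 2: that(1) + red(1) + sleep(1) = 3
Line 3: buttercup(3) + like(1) + sea(1) = 5

5/3/5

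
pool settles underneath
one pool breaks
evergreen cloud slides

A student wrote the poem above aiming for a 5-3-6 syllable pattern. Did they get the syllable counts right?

Line 1: "pool settles underneath": 1+2+3 = 6 (expected 5)
Line 2: "one pool breaks": 1+1+1 = 3 ✓
Line 3: "evergreen cloud slides": 3+1+1 = 5 (expected 6)

No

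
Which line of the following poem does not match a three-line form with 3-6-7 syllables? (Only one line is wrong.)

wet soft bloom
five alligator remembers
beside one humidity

Line 2

Line 1: "wet soft bloom": 1+1+1 = 3 ✓
Line 2: "five alligator remembers": 1+4+3 = 8 (expected 6)
Line 3: "beside one humidity": 2+1+4 = 7 ✓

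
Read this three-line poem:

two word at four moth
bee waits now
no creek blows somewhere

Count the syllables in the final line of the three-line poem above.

5

The final line: no (1), creek (1), blows (1), somewhere (2) → 5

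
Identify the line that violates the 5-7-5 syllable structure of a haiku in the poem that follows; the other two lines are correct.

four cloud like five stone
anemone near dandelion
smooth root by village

Line 1: four (1), cloud (1), like (1), five (1), stone (1) → 5 ✓
Line 2: anemone (4), near (1), dandelion (4) → 9 (expected 7)
Line 3: smooth (1), root (1), by (1), village (2) → 5 ✓

Line 2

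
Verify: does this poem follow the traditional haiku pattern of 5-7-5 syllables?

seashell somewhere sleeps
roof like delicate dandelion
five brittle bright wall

Line 1: "seashell somewhere sleeps": 2+2+1 = 5 ✓
Line 2: "roof like delicate dandelion": 1+1+3+4 = 9 (expected 7)
Line 3: "five brittle bright wall": 1+2+1+1 = 5 ✓

No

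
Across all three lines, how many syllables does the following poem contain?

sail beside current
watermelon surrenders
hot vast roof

15

Line 1: sail (1), beside (2), current (2) → 5
Line 2: watermelon (4), surrenders (3) → 7
Line 3: hot (1), vast (1), roof (1) → 3
Total: 5 + 7 + 3 = 15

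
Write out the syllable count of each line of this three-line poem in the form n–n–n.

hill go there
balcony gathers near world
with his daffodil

Line 1: hill(1) + go(1) + there(1) = 3
Line 2: balcony(3) + gathers(2) + near(1) + world(1) = 7
Line 3: with(1) + his(1) + daffodil(3) = 5

3–7–5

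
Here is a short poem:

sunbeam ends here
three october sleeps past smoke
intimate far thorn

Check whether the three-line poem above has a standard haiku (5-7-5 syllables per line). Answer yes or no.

Line 1: sunbeam (2), ends (1), here (1) → 4 (expected 5)
Line 2: three (1), october (3), sleeps (1), past (1), smoke (1) → 7 ✓
Line 3: intimate (3), far (1), thorn (1) → 5 ✓

No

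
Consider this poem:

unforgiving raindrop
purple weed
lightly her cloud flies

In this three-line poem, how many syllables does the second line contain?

The second line: purple (2), weed (1) → 3

3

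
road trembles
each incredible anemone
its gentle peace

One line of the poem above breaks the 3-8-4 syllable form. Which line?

Line 1: "road trembles": 1+2 = 3 ✓
Line 2: "each incredible anemone": 1+4+4 = 9 (expected 8)
Line 3: "its gentle peace": 1+2+1 = 4 ✓

Line 2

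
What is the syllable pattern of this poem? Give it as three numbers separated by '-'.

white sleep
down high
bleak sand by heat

2-2-4

Line 1: white(1) + sleep(1) = 2
Line 2: down(1) + high(1) = 2
Line 3: bleak(1) + sand(1) + by(1) + heat(1) = 4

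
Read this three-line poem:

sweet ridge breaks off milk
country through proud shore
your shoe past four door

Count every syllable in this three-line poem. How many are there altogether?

Line 1: "sweet ridge breaks off milk": 1+1+1+1+1 = 5
Line 2: "country through proud shore": 2+1+1+1 = 5
Line 3: "your shoe past four door": 1+1+1+1+1 = 5
Total: 5 + 5 + 5 = 15

15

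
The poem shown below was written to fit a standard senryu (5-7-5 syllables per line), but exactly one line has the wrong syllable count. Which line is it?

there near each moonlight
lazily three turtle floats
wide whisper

Line 3

Line 1: there(1) + near(1) + each(1) + moonlight(2) = 5 ✓
Line 2: lazily(3) + three(1) + turtle(2) + floats(1) = 7 ✓
Line 3: wide(1) + whisper(2) = 3 (expected 5)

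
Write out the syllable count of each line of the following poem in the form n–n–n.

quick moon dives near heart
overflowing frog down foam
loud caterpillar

5–7–5

Line 1: quick (1), moon (1), dives (1), near (1), heart (1) → 5
Line 2: overflowing (4), frog (1), down (1), foam (1) → 7
Line 3: loud (1), caterpillar (4) → 5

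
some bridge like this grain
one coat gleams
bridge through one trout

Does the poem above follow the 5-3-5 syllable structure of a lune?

No

Line 1: some (1), bridge (1), like (1), this (1), grain (1) → 5 ✓
Line 2: one (1), coat (1), gleams (1) → 3 ✓
Line 3: bridge (1), through (1), one (1), trout (1) → 4 (expected 5)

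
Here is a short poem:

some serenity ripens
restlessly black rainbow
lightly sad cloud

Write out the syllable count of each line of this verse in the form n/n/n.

7/6/4

Line 1: "some serenity ripens": 1+4+2 = 7
Line 2: "restlessly black rainbow": 3+1+2 = 6
Line 3: "lightly sad cloud": 2+1+1 = 4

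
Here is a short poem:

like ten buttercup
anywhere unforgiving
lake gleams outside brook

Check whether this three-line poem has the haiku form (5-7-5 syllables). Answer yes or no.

Yes

Line 1: "like ten buttercup": 1+1+3 = 5 ✓
Line 2: "anywhere unforgiving": 3+4 = 7 ✓
Line 3: "lake gleams outside brook": 1+1+2+1 = 5 ✓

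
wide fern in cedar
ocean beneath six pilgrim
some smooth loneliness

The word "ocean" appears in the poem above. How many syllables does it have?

2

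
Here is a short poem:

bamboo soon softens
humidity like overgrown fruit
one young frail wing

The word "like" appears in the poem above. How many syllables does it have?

1

"like" has 1 syllable.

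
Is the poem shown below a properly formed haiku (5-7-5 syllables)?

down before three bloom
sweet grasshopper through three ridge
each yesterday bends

Yes

Line 1: down (1), before (2), three (1), bloom (1) → 5 ✓
Line 2: sweet (1), grasshopper (3), through (1), three (1), ridge (1) → 7 ✓
Line 3: each (1), yesterday (3), bends (1) → 5 ✓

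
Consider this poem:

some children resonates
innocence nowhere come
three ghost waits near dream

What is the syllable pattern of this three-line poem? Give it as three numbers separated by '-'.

Line 1: "some children resonates": 1+2+3 = 6
Line 2: "innocence nowhere come": 3+2+1 = 6
Line 3: "three ghost waits near dream": 1+1+1+1+1 = 5

6-6-5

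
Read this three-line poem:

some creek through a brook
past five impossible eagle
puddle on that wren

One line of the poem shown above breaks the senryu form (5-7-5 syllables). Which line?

Line 1: some(1) + creek(1) + through(1) + a(1) + brook(1) = 5 ✓
Line 2: past(1) + five(1) + impossible(4) + eagle(2) = 8 (expected 7)
Line 3: puddle(2) + on(1) + that(1) + wren(1) = 5 ✓

Line 2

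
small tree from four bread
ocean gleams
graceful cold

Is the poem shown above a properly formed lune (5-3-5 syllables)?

Line 1: small(1) + tree(1) + from(1) + four(1) + bread(1) = 5 ✓
Line 2: ocean(2) + gleams(1) = 3 ✓
Line 3: graceful(2) + cold(1) = 3 (expected 5)

No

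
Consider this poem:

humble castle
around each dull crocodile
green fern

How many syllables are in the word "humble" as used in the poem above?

2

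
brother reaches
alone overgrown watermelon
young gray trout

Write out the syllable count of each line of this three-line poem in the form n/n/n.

4/9/3

Line 1: "brother reaches": 2+2 = 4
Line 2: "alone overgrown watermelon": 2+3+4 = 9
Line 3: "young gray trout": 1+1+1 = 3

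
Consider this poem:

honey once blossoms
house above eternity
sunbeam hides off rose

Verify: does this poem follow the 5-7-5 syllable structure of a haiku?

Line 1: "honey once blossoms": 2+1+2 = 5 ✓
Line 2: "house above eternity": 1+2+4 = 7 ✓
Line 3: "sunbeam hides off rose": 2+1+1+1 = 5 ✓

Yes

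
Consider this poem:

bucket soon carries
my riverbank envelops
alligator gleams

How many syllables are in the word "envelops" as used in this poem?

3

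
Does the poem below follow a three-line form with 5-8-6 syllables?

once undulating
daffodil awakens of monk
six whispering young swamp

Line 1: "once undulating": 1+4 = 5 ✓
Line 2: "daffodil awakens of monk": 3+3+1+1 = 8 ✓
Line 3: "six whispering young swamp": 1+3+1+1 = 6 ✓

Yes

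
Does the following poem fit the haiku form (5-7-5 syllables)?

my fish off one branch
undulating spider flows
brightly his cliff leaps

Line 1: "my fish off one branch": 1+1+1+1+1 = 5 ✓
Line 2: "undulating spider flows": 4+2+1 = 7 ✓
Line 3: "brightly his cliff leaps": 2+1+1+1 = 5 ✓

Yes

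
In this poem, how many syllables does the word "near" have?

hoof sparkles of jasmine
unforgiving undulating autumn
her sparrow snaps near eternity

"near" has 1 syllable.

1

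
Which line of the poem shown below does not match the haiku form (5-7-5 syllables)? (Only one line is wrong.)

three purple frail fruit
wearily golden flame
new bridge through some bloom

Line 1: three (1), purple (2), frail (1), fruit (1) → 5 ✓
Line 2: wearily (3), golden (2), flame (1) → 6 (expected 7)
Line 3: new (1), bridge (1), through (1), some (1), bloom (1) → 5 ✓

Line 2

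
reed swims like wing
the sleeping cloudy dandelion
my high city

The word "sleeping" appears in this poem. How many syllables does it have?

2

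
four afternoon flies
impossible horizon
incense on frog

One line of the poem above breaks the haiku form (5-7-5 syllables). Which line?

Line 1: four (1), afternoon (3), flies (1) → 5 ✓
Line 2: impossible (4), horizon (3) → 7 ✓
Line 3: incense (2), on (1), frog (1) → 4 (expected 5)

The third line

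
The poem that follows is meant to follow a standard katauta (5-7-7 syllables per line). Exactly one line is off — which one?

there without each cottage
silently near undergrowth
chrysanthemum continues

Line 1: there (1), without (2), each (1), cottage (2) → 6 (expected 5)
Line 2: silently (3), near (1), undergrowth (3) → 7 ✓
Line 3: chrysanthemum (4), continues (3) → 7 ✓

The first line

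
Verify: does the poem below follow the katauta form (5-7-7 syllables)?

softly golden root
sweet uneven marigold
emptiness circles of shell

Line 1: softly (2), golden (2), root (1) → 5 ✓
Line 2: sweet (1), uneven (3), marigold (3) → 7 ✓
Line 3: emptiness (3), circles (2), of (1), shell (1) → 7 ✓

Yes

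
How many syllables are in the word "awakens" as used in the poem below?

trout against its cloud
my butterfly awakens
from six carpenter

3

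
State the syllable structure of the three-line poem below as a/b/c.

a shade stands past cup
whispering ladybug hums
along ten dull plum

5/7/5

Line 1: a (1), shade (1), stands (1), past (1), cup (1) → 5
Line 2: whispering (3), ladybug (3), hums (1) → 7
Line 3: along (2), ten (1), dull (1), plum (1) → 5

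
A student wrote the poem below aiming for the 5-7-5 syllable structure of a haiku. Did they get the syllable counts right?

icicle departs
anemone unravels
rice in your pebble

Line 1: icicle (3), departs (2) → 5 ✓
Line 2: anemone (4), unravels (3) → 7 ✓
Line 3: rice (1), in (1), your (1), pebble (2) → 5 ✓

Yes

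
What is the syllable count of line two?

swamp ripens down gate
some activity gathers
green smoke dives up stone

7

Line two: some(1) + activity(4) + gathers(2) = 7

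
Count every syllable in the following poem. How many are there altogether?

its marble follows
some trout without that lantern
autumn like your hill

17

Line 1: "its marble follows": 1+2+2 = 5
Line 2: "some trout without that lantern": 1+1+2+1+2 = 7
Line 3: "autumn like your hill": 2+1+1+1 = 5
Total: 5 + 7 + 5 = 17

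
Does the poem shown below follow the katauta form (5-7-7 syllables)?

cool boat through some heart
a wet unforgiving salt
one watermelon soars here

Line 1: "cool boat through some heart": 1+1+1+1+1 = 5 ✓
Line 2: "a wet unforgiving salt": 1+1+4+1 = 7 ✓
Line 3: "one watermelon soars here": 1+4+1+1 = 7 ✓

Yes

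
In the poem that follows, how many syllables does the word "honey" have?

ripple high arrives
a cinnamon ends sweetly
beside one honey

"honey" has 2 syllables.

2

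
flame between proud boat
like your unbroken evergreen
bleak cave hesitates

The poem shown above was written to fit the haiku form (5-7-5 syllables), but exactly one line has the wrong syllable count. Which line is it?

Line 1: "flame between proud boat": 1+2+1+1 = 5 ✓
Line 2: "like your unbroken evergreen": 1+1+3+3 = 8 (expected 7)
Line 3: "bleak cave hesitates": 1+1+3 = 5 ✓

The second line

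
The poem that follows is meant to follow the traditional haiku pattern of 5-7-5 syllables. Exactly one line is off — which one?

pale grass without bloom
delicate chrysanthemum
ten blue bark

Line 3

Line 1: "pale grass without bloom": 1+1+2+1 = 5 ✓
Line 2: "delicate chrysanthemum": 3+4 = 7 ✓
Line 3: "ten blue bark": 1+1+1 = 3 (expected 5)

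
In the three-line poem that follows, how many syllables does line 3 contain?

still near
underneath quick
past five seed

Line 3: past(1) + five(1) + seed(1) = 3

3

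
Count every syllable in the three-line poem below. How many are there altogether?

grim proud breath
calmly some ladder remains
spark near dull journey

Line 1: grim(1) + proud(1) + breath(1) = 3
Line 2: calmly(2) + some(1) + ladder(2) + remains(2) = 7
Line 3: spark(1) + near(1) + dull(1) + journey(2) = 5
Total: 3 + 7 + 5 = 15

15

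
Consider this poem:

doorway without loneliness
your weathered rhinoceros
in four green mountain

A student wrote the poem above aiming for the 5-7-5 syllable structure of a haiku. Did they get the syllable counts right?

Line 1: doorway (2), without (2), loneliness (3) → 7 (expected 5)
Line 2: your (1), weathered (2), rhinoceros (4) → 7 ✓
Line 3: in (1), four (1), green (1), mountain (2) → 5 ✓

No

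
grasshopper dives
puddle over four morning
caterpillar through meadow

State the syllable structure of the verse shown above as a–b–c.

4–7–7

Line 1: grasshopper(3) + dives(1) = 4
Line 2: puddle(2) + over(2) + four(1) + morning(2) = 7
Line 3: caterpillar(4) + through(1) + meadow(2) = 7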